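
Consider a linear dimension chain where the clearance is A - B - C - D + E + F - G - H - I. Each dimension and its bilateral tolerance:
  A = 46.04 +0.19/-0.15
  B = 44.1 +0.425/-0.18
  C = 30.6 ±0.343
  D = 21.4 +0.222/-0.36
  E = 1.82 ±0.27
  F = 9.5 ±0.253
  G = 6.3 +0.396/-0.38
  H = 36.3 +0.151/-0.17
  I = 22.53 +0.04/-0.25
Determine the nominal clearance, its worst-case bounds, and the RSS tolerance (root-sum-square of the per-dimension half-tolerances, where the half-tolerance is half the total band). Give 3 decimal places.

Stack each dimension's contribution:
  +A: nom +46.040 → Σnom=46.040; wc +0.190/-0.150 → slack +0.190/-0.150; half-tol=0.170, Σhalf²=0.028900
  -B: nom -44.100 → Σnom=1.940; wc +0.180/-0.425 → slack +0.370/-0.575; half-tol=0.302, Σhalf²=0.120406
  -C: nom -30.600 → Σnom=-28.660; wc +0.343/-0.343 → slack +0.713/-0.918; half-tol=0.343, Σhalf²=0.238055
  -D: nom -21.400 → Σnom=-50.060; wc +0.360/-0.222 → slack +1.073/-1.140; half-tol=0.291, Σhalf²=0.322736
  +E: nom +1.820 → Σnom=-48.240; wc +0.270/-0.270 → slack +1.343/-1.410; half-tol=0.270, Σhalf²=0.395636
  +F: nom +9.500 → Σnom=-38.740; wc +0.253/-0.253 → slack +1.596/-1.663; half-tol=0.253, Σhalf²=0.459645
  -G: nom -6.300 → Σnom=-45.040; wc +0.380/-0.396 → slack +1.976/-2.059; half-tol=0.388, Σhalf²=0.610189
  -H: nom -36.300 → Σnom=-81.340; wc +0.170/-0.151 → slack +2.146/-2.210; half-tol=0.161, Σhalf²=0.635950
  -I: nom -22.530 → Σnom=-103.870; wc +0.250/-0.040 → slack +2.396/-2.250; half-tol=0.145, Σhalf²=0.656975
Nominal = -103.870. Worst-case = [-103.870 - 2.250, -103.870 + 2.396] = [-106.120, -101.474]. RSS = √0.656975 = 0.811.

nominal=-103.870 wc=[-106.120,-101.474] rss=0.811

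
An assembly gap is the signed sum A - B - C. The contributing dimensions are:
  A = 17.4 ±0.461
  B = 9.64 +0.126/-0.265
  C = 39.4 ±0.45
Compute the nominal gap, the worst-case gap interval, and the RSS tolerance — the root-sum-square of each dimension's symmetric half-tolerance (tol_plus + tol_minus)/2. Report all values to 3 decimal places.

Stack each dimension's contribution:
  +A: nom +17.400 → Σnom=17.400; wc +0.461/-0.461 → slack +0.461/-0.461; half-tol=0.461, Σhalf²=0.212521
  -B: nom -9.640 → Σnom=7.760; wc +0.265/-0.126 → slack +0.726/-0.587; half-tol=0.196, Σhalf²=0.250741
  -C: nom -39.400 → Σnom=-31.640; wc +0.450/-0.450 → slack +1.176/-1.037; half-tol=0.450, Σhalf²=0.453241
Nominal = -31.640. Worst-case = [-31.640 - 1.037, -31.640 + 1.176] = [-32.677, -30.464]. RSS = √0.453241 = 0.673.

nominal=-31.640 wc=[-32.677,-30.464] rss=0.673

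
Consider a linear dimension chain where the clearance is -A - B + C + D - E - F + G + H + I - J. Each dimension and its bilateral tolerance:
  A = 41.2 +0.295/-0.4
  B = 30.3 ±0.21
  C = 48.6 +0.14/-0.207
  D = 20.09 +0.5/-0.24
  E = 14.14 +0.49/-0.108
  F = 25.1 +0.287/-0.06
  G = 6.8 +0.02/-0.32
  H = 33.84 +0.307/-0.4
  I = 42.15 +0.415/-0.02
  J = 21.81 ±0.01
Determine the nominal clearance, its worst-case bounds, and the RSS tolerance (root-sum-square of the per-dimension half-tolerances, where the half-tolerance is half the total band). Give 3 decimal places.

Stack each dimension's contribution:
  -A: nom -41.200 → Σnom=-41.200; wc +0.400/-0.295 → slack +0.400/-0.295; half-tol=0.348, Σhalf²=0.120756
  -B: nom -30.300 → Σnom=-71.500; wc +0.210/-0.210 → slack +0.610/-0.505; half-tol=0.210, Σhalf²=0.164856
  +C: nom +48.600 → Σnom=-22.900; wc +0.140/-0.207 → slack +0.750/-0.712; half-tol=0.173, Σhalf²=0.194959
  +D: nom +20.090 → Σnom=-2.810; wc +0.500/-0.240 → slack +1.250/-0.952; half-tol=0.370, Σhalf²=0.331859
  -E: nom -14.140 → Σnom=-16.950; wc +0.108/-0.490 → slack +1.358/-1.442; half-tol=0.299, Σhalf²=0.421260
  -F: nom -25.100 → Σnom=-42.050; wc +0.060/-0.287 → slack +1.418/-1.729; half-tol=0.173, Σhalf²=0.451362
  +G: nom +6.800 → Σnom=-35.250; wc +0.020/-0.320 → slack +1.438/-2.049; half-tol=0.170, Σhalf²=0.480262
  +H: nom +33.840 → Σnom=-1.410; wc +0.307/-0.400 → slack +1.745/-2.449; half-tol=0.354, Σhalf²=0.605224
  +I: nom +42.150 → Σnom=40.740; wc +0.415/-0.020 → slack +2.160/-2.469; half-tol=0.217, Σhalf²=0.652530
  -J: nom -21.810 → Σnom=18.930; wc +0.010/-0.010 → slack +2.170/-2.479; half-tol=0.010, Σhalf²=0.652630
Nominal = 18.930. Worst-case = [18.930 - 2.479, 18.930 + 2.170] = [16.451, 21.100]. RSS = √0.652630 = 0.808.

nominal=18.930 wc=[16.451,21.100] rss=0.808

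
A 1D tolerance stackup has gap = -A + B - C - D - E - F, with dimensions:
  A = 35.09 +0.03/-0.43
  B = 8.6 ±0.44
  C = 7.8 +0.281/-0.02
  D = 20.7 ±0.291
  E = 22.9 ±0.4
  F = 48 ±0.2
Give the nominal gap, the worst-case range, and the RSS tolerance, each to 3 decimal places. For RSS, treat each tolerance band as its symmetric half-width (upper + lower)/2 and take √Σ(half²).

nominal=-125.890 wc=[-127.532,-124.109] rss=0.744

Stack each dimension's contribution:
  -A: nom -35.090 → Σnom=-35.090; wc +0.430/-0.030 → slack +0.430/-0.030; half-tol=0.230, Σhalf²=0.052900
  +B: nom +8.600 → Σnom=-26.490; wc +0.440/-0.440 → slack +0.870/-0.470; half-tol=0.440, Σhalf²=0.246500
  -C: nom -7.800 → Σnom=-34.290; wc +0.020/-0.281 → slack +0.890/-0.751; half-tol=0.151, Σhalf²=0.269150
  -D: nom -20.700 → Σnom=-54.990; wc +0.291/-0.291 → slack +1.181/-1.042; half-tol=0.291, Σhalf²=0.353831
  -E: nom -22.900 → Σnom=-77.890; wc +0.400/-0.400 → slack +1.581/-1.442; half-tol=0.400, Σhalf²=0.513831
  -F: nom -48.000 → Σnom=-125.890; wc +0.200/-0.200 → slack +1.781/-1.642; half-tol=0.200, Σhalf²=0.553831
Nominal = -125.890. Worst-case = [-125.890 - 1.642, -125.890 + 1.781] = [-127.532, -124.109]. RSS = √0.553831 = 0.744.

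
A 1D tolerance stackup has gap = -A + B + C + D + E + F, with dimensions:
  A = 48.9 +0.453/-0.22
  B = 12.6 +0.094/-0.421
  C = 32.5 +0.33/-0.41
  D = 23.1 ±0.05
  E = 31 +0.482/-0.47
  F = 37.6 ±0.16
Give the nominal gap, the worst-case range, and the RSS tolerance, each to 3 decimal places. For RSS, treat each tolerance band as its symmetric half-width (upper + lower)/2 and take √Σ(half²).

Stack each dimension's contribution:
  -A: nom -48.900 → Σnom=-48.900; wc +0.220/-0.453 → slack +0.220/-0.453; half-tol=0.337, Σhalf²=0.113232
  +B: nom +12.600 → Σnom=-36.300; wc +0.094/-0.421 → slack +0.314/-0.874; half-tol=0.258, Σhalf²=0.179539
  +C: nom +32.500 → Σnom=-3.800; wc +0.330/-0.410 → slack +0.644/-1.284; half-tol=0.370, Σhalf²=0.316439
  +D: nom +23.100 → Σnom=19.300; wc +0.050/-0.050 → slack +0.694/-1.334; half-tol=0.050, Σhalf²=0.318939
  +E: nom +31.000 → Σnom=50.300; wc +0.482/-0.470 → slack +1.176/-1.804; half-tol=0.476, Σhalf²=0.545515
  +F: nom +37.600 → Σnom=87.900; wc +0.160/-0.160 → slack +1.336/-1.964; half-tol=0.160, Σhalf²=0.571114
Nominal = 87.900. Worst-case = [87.900 - 1.964, 87.900 + 1.336] = [85.936, 89.236]. RSS = √0.571114 = 0.756.

nominal=87.900 wc=[85.936,89.236] rss=0.756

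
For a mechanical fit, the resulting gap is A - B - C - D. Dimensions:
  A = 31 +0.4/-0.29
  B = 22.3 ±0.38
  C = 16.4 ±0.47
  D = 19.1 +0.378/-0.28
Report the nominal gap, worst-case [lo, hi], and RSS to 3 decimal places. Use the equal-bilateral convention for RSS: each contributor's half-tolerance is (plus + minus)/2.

Stack each dimension's contribution:
  +A: nom +31.000 → Σnom=31.000; wc +0.400/-0.290 → slack +0.400/-0.290; half-tol=0.345, Σhalf²=0.119025
  -B: nom -22.300 → Σnom=8.700; wc +0.380/-0.380 → slack +0.780/-0.670; half-tol=0.380, Σhalf²=0.263425
  -C: nom -16.400 → Σnom=-7.700; wc +0.470/-0.470 → slack +1.250/-1.140; half-tol=0.470, Σhalf²=0.484325
  -D: nom -19.100 → Σnom=-26.800; wc +0.280/-0.378 → slack +1.530/-1.518; half-tol=0.329, Σhalf²=0.592566
Nominal = -26.800. Worst-case = [-26.800 - 1.518, -26.800 + 1.530] = [-28.318, -25.270]. RSS = √0.592566 = 0.770.

nominal=-26.800 wc=[-28.318,-25.270] rss=0.770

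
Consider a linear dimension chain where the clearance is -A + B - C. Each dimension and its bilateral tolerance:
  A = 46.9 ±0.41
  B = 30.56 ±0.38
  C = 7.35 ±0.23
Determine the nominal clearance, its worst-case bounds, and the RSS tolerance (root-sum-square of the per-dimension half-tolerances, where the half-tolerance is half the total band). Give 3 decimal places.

Stack each dimension's contribution:
  -A: nom -46.900 → Σnom=-46.900; wc +0.410/-0.410 → slack +0.410/-0.410; half-tol=0.410, Σhalf²=0.168100
  +B: nom +30.560 → Σnom=-16.340; wc +0.380/-0.380 → slack +0.790/-0.790; half-tol=0.380, Σhalf²=0.312500
  -C: nom -7.350 → Σnom=-23.690; wc +0.230/-0.230 → slack +1.020/-1.020; half-tol=0.230, Σhalf²=0.365400
Nominal = -23.690. Worst-case = [-23.690 - 1.020, -23.690 + 1.020] = [-24.710, -22.670]. RSS = √0.365400 = 0.604.

nominal=-23.690 wc=[-24.710,-22.670] rss=0.604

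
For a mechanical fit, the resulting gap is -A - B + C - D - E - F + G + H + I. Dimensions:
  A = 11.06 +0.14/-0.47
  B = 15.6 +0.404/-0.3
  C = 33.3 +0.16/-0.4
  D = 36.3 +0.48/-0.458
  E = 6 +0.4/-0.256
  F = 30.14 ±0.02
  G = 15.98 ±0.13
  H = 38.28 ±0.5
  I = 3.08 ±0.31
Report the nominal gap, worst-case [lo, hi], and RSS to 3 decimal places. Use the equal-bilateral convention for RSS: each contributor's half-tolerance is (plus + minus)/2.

nominal=-8.460 wc=[-11.244,-5.856] rss=0.993

Stack each dimension's contribution:
  -A: nom -11.060 → Σnom=-11.060; wc +0.470/-0.140 → slack +0.470/-0.140; half-tol=0.305, Σhalf²=0.093025
  -B: nom -15.600 → Σnom=-26.660; wc +0.300/-0.404 → slack +0.770/-0.544; half-tol=0.352, Σhalf²=0.216929
  +C: nom +33.300 → Σnom=6.640; wc +0.160/-0.400 → slack +0.930/-0.944; half-tol=0.280, Σhalf²=0.295329
  -D: nom -36.300 → Σnom=-29.660; wc +0.458/-0.480 → slack +1.388/-1.424; half-tol=0.469, Σhalf²=0.515290
  -E: nom -6.000 → Σnom=-35.660; wc +0.256/-0.400 → slack +1.644/-1.824; half-tol=0.328, Σhalf²=0.622874
  -F: nom -30.140 → Σnom=-65.800; wc +0.020/-0.020 → slack +1.664/-1.844; half-tol=0.020, Σhalf²=0.623274
  +G: nom +15.980 → Σnom=-49.820; wc +0.130/-0.130 → slack +1.794/-1.974; half-tol=0.130, Σhalf²=0.640174
  +H: nom +38.280 → Σnom=-11.540; wc +0.500/-0.500 → slack +2.294/-2.474; half-tol=0.500, Σhalf²=0.890174
  +I: nom +3.080 → Σnom=-8.460; wc +0.310/-0.310 → slack +2.604/-2.784; half-tol=0.310, Σhalf²=0.986274
Nominal = -8.460. Worst-case = [-8.460 - 2.784, -8.460 + 2.604] = [-11.244, -5.856]. RSS = √0.986274 = 0.993.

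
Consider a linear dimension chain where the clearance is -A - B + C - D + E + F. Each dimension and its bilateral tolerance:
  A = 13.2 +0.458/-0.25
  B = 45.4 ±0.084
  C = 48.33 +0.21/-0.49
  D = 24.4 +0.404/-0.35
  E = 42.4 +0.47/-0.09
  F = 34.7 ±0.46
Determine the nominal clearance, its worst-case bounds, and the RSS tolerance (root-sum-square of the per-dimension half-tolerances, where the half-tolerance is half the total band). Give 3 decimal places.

Stack each dimension's contribution:
  -A: nom -13.200 → Σnom=-13.200; wc +0.250/-0.458 → slack +0.250/-0.458; half-tol=0.354, Σhalf²=0.125316
  -B: nom -45.400 → Σnom=-58.600; wc +0.084/-0.084 → slack +0.334/-0.542; half-tol=0.084, Σhalf²=0.132372
  +C: nom +48.330 → Σnom=-10.270; wc +0.210/-0.490 → slack +0.544/-1.032; half-tol=0.350, Σhalf²=0.254872
  -D: nom -24.400 → Σnom=-34.670; wc +0.350/-0.404 → slack +0.894/-1.436; half-tol=0.377, Σhalf²=0.397001
  +E: nom +42.400 → Σnom=7.730; wc +0.470/-0.090 → slack +1.364/-1.526; half-tol=0.280, Σhalf²=0.475401
  +F: nom +34.700 → Σnom=42.430; wc +0.460/-0.460 → slack +1.824/-1.986; half-tol=0.460, Σhalf²=0.687001
Nominal = 42.430. Worst-case = [42.430 - 1.986, 42.430 + 1.824] = [40.444, 44.254]. RSS = √0.687001 = 0.829.

nominal=42.430 wc=[40.444,44.254] rss=0.829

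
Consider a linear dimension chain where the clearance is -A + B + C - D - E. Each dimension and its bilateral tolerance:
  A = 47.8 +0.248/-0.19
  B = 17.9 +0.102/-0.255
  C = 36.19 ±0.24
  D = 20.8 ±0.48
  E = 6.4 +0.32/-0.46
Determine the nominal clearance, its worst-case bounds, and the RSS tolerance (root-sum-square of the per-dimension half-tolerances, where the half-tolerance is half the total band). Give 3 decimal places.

Stack each dimension's contribution:
  -A: nom -47.800 → Σnom=-47.800; wc +0.190/-0.248 → slack +0.190/-0.248; half-tol=0.219, Σhalf²=0.047961
  +B: nom +17.900 → Σnom=-29.900; wc +0.102/-0.255 → slack +0.292/-0.503; half-tol=0.178, Σhalf²=0.079823
  +C: nom +36.190 → Σnom=6.290; wc +0.240/-0.240 → slack +0.532/-0.743; half-tol=0.240, Σhalf²=0.137423
  -D: nom -20.800 → Σnom=-14.510; wc +0.480/-0.480 → slack +1.012/-1.223; half-tol=0.480, Σhalf²=0.367823
  -E: nom -6.400 → Σnom=-20.910; wc +0.460/-0.320 → slack +1.472/-1.543; half-tol=0.390, Σhalf²=0.519923
Nominal = -20.910. Worst-case = [-20.910 - 1.543, -20.910 + 1.472] = [-22.453, -19.438]. RSS = √0.519923 = 0.721.

nominal=-20.910 wc=[-22.453,-19.438] rss=0.721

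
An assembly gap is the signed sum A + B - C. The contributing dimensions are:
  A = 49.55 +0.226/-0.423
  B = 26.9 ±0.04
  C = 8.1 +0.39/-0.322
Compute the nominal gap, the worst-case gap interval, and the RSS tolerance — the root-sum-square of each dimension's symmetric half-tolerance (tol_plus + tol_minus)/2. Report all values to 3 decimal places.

Stack each dimension's contribution:
  +A: nom +49.550 → Σnom=49.550; wc +0.226/-0.423 → slack +0.226/-0.423; half-tol=0.325, Σhalf²=0.105300
  +B: nom +26.900 → Σnom=76.450; wc +0.040/-0.040 → slack +0.266/-0.463; half-tol=0.040, Σhalf²=0.106900
  -C: nom -8.100 → Σnom=68.350; wc +0.322/-0.390 → slack +0.588/-0.853; half-tol=0.356, Σhalf²=0.233636
Nominal = 68.350. Worst-case = [68.350 - 0.853, 68.350 + 0.588] = [67.497, 68.938]. RSS = √0.233636 = 0.483.

nominal=68.350 wc=[67.497,68.938] rss=0.483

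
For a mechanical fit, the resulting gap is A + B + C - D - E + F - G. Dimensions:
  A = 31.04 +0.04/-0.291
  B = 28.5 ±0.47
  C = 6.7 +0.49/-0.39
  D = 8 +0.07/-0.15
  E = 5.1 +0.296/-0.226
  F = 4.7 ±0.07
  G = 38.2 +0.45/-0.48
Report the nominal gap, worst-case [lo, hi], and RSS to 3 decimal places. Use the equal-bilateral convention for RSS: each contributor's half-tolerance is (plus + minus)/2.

Stack each dimension's contribution:
  +A: nom +31.040 → Σnom=31.040; wc +0.040/-0.291 → slack +0.040/-0.291; half-tol=0.165, Σhalf²=0.027390
  +B: nom +28.500 → Σnom=59.540; wc +0.470/-0.470 → slack +0.510/-0.761; half-tol=0.470, Σhalf²=0.248290
  +C: nom +6.700 → Σnom=66.240; wc +0.490/-0.390 → slack +1.000/-1.151; half-tol=0.440, Σhalf²=0.441890
  -D: nom -8.000 → Σnom=58.240; wc +0.150/-0.070 → slack +1.150/-1.221; half-tol=0.110, Σhalf²=0.453990
  -E: nom -5.100 → Σnom=53.140; wc +0.226/-0.296 → slack +1.376/-1.517; half-tol=0.261, Σhalf²=0.522111
  +F: nom +4.700 → Σnom=57.840; wc +0.070/-0.070 → slack +1.446/-1.587; half-tol=0.070, Σhalf²=0.527011
  -G: nom -38.200 → Σnom=19.640; wc +0.480/-0.450 → slack +1.926/-2.037; half-tol=0.465, Σhalf²=0.743236
Nominal = 19.640. Worst-case = [19.640 - 2.037, 19.640 + 1.926] = [17.603, 21.566]. RSS = √0.743236 = 0.862.

nominal=19.640 wc=[17.603,21.566] rss=0.862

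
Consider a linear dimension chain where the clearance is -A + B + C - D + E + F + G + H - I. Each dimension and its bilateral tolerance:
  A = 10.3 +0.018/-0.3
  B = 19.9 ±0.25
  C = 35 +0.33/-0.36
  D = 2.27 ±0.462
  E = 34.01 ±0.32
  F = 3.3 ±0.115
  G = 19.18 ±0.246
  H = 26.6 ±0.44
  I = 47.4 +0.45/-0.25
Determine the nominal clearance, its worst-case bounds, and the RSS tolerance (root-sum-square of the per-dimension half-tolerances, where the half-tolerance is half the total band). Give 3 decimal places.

nominal=78.020 wc=[75.359,80.733] rss=0.955

Stack each dimension's contribution:
  -A: nom -10.300 → Σnom=-10.300; wc +0.300/-0.018 → slack +0.300/-0.018; half-tol=0.159, Σhalf²=0.025281
  +B: nom +19.900 → Σnom=9.600; wc +0.250/-0.250 → slack +0.550/-0.268; half-tol=0.250, Σhalf²=0.087781
  +C: nom +35.000 → Σnom=44.600; wc +0.330/-0.360 → slack +0.880/-0.628; half-tol=0.345, Σhalf²=0.206806
  -D: nom -2.270 → Σnom=42.330; wc +0.462/-0.462 → slack +1.342/-1.090; half-tol=0.462, Σhalf²=0.420250
  +E: nom +34.010 → Σnom=76.340; wc +0.320/-0.320 → slack +1.662/-1.410; half-tol=0.320, Σhalf²=0.522650
  +F: nom +3.300 → Σnom=79.640; wc +0.115/-0.115 → slack +1.777/-1.525; half-tol=0.115, Σhalf²=0.535875
  +G: nom +19.180 → Σnom=98.820; wc +0.246/-0.246 → slack +2.023/-1.771; half-tol=0.246, Σhalf²=0.596391
  +H: nom +26.600 → Σnom=125.420; wc +0.440/-0.440 → slack +2.463/-2.211; half-tol=0.440, Σhalf²=0.789991
  -I: nom -47.400 → Σnom=78.020; wc +0.250/-0.450 → slack +2.713/-2.661; half-tol=0.350, Σhalf²=0.912491
Nominal = 78.020. Worst-case = [78.020 - 2.661, 78.020 + 2.713] = [75.359, 80.733]. RSS = √0.912491 = 0.955.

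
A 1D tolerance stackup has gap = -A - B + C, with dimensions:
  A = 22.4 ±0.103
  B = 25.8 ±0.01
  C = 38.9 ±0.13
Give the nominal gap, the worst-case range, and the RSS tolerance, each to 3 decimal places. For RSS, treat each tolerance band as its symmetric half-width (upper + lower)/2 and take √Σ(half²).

nominal=-9.300 wc=[-9.543,-9.057] rss=0.166

Stack each dimension's contribution:
  -A: nom -22.400 → Σnom=-22.400; wc +0.103/-0.103 → slack +0.103/-0.103; half-tol=0.103, Σhalf²=0.010609
  -B: nom -25.800 → Σnom=-48.200; wc +0.010/-0.010 → slack +0.113/-0.113; half-tol=0.010, Σhalf²=0.010709
  +C: nom +38.900 → Σnom=-9.300; wc +0.130/-0.130 → slack +0.243/-0.243; half-tol=0.130, Σhalf²=0.027609
Nominal = -9.300. Worst-case = [-9.300 - 0.243, -9.300 + 0.243] = [-9.543, -9.057]. RSS = √0.027609 = 0.166.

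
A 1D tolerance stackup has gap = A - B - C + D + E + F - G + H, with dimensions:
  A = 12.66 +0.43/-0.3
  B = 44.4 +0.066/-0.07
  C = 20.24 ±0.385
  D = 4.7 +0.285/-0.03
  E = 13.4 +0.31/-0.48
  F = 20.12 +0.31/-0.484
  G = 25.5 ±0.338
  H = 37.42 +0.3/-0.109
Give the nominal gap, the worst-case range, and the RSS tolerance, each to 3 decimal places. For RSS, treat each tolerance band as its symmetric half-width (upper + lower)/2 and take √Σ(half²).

nominal=-1.840 wc=[-4.032,0.588] rss=0.884

Stack each dimension's contribution:
  +A: nom +12.660 → Σnom=12.660; wc +0.430/-0.300 → slack +0.430/-0.300; half-tol=0.365, Σhalf²=0.133225
  -B: nom -44.400 → Σnom=-31.740; wc +0.070/-0.066 → slack +0.500/-0.366; half-tol=0.068, Σhalf²=0.137849
  -C: nom -20.240 → Σnom=-51.980; wc +0.385/-0.385 → slack +0.885/-0.751; half-tol=0.385, Σhalf²=0.286074
  +D: nom +4.700 → Σnom=-47.280; wc +0.285/-0.030 → slack +1.170/-0.781; half-tol=0.157, Σhalf²=0.310880
  +E: nom +13.400 → Σnom=-33.880; wc +0.310/-0.480 → slack +1.480/-1.261; half-tol=0.395, Σhalf²=0.466905
  +F: nom +20.120 → Σnom=-13.760; wc +0.310/-0.484 → slack +1.790/-1.745; half-tol=0.397, Σhalf²=0.624514
  -G: nom -25.500 → Σnom=-39.260; wc +0.338/-0.338 → slack +2.128/-2.083; half-tol=0.338, Σhalf²=0.738758
  +H: nom +37.420 → Σnom=-1.840; wc +0.300/-0.109 → slack +2.428/-2.192; half-tol=0.204, Σhalf²=0.780578
Nominal = -1.840. Worst-case = [-1.840 - 2.192, -1.840 + 2.428] = [-4.032, 0.588]. RSS = √0.780578 = 0.884.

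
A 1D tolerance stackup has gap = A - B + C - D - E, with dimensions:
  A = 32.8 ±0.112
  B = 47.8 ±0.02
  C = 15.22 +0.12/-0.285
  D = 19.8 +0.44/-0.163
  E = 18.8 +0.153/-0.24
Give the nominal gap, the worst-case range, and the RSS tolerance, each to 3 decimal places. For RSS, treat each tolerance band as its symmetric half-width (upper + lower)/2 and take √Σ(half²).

nominal=-38.380 wc=[-39.390,-37.725] rss=0.428

Stack each dimension's contribution:
  +A: nom +32.800 → Σnom=32.800; wc +0.112/-0.112 → slack +0.112/-0.112; half-tol=0.112, Σhalf²=0.012544
  -B: nom -47.800 → Σnom=-15.000; wc +0.020/-0.020 → slack +0.132/-0.132; half-tol=0.020, Σhalf²=0.012944
  +C: nom +15.220 → Σnom=0.220; wc +0.120/-0.285 → slack +0.252/-0.417; half-tol=0.202, Σhalf²=0.053950
  -D: nom -19.800 → Σnom=-19.580; wc +0.163/-0.440 → slack +0.415/-0.857; half-tol=0.301, Σhalf²=0.144852
  -E: nom -18.800 → Σnom=-38.380; wc +0.240/-0.153 → slack +0.655/-1.010; half-tol=0.197, Σhalf²=0.183465
Nominal = -38.380. Worst-case = [-38.380 - 1.010, -38.380 + 0.655] = [-39.390, -37.725]. RSS = √0.183465 = 0.428.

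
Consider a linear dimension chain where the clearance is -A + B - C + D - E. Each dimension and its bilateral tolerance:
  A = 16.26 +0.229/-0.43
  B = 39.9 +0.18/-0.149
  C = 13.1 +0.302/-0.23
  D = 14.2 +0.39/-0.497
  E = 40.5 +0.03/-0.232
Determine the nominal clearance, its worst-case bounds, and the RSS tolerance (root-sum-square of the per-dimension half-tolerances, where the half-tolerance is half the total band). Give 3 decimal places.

Stack each dimension's contribution:
  -A: nom -16.260 → Σnom=-16.260; wc +0.430/-0.229 → slack +0.430/-0.229; half-tol=0.330, Σhalf²=0.108570
  +B: nom +39.900 → Σnom=23.640; wc +0.180/-0.149 → slack +0.610/-0.378; half-tol=0.164, Σhalf²=0.135630
  -C: nom -13.100 → Σnom=10.540; wc +0.230/-0.302 → slack +0.840/-0.680; half-tol=0.266, Σhalf²=0.206387
  +D: nom +14.200 → Σnom=24.740; wc +0.390/-0.497 → slack +1.230/-1.177; half-tol=0.444, Σhalf²=0.403079
  -E: nom -40.500 → Σnom=-15.760; wc +0.232/-0.030 → slack +1.462/-1.207; half-tol=0.131, Σhalf²=0.420240
Nominal = -15.760. Worst-case = [-15.760 - 1.207, -15.760 + 1.462] = [-16.967, -14.298]. RSS = √0.420240 = 0.648.

nominal=-15.760 wc=[-16.967,-14.298] rss=0.648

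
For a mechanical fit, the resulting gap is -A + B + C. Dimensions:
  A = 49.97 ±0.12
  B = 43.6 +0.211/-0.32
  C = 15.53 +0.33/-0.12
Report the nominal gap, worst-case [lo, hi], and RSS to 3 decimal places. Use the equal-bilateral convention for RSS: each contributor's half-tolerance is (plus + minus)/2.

Stack each dimension's contribution:
  -A: nom -49.970 → Σnom=-49.970; wc +0.120/-0.120 → slack +0.120/-0.120; half-tol=0.120, Σhalf²=0.014400
  +B: nom +43.600 → Σnom=-6.370; wc +0.211/-0.320 → slack +0.331/-0.440; half-tol=0.266, Σhalf²=0.084890
  +C: nom +15.530 → Σnom=9.160; wc +0.330/-0.120 → slack +0.661/-0.560; half-tol=0.225, Σhalf²=0.135515
Nominal = 9.160. Worst-case = [9.160 - 0.560, 9.160 + 0.661] = [8.600, 9.821]. RSS = √0.135515 = 0.368.

nominal=9.160 wc=[8.600,9.821] rss=0.368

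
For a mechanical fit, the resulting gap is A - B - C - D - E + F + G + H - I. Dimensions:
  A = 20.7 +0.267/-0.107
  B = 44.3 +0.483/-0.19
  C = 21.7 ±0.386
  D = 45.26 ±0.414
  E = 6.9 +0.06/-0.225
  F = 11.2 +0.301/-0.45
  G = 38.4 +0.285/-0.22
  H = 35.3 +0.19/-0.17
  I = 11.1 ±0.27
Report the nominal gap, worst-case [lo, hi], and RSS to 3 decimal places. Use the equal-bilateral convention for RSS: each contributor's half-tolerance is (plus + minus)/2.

nominal=-23.660 wc=[-26.220,-21.132] rss=0.894

Stack each dimension's contribution:
  +A: nom +20.700 → Σnom=20.700; wc +0.267/-0.107 → slack +0.267/-0.107; half-tol=0.187, Σhalf²=0.034969
  -B: nom -44.300 → Σnom=-23.600; wc +0.190/-0.483 → slack +0.457/-0.590; half-tol=0.337, Σhalf²=0.148201
  -C: nom -21.700 → Σnom=-45.300; wc +0.386/-0.386 → slack +0.843/-0.976; half-tol=0.386, Σhalf²=0.297197
  -D: nom -45.260 → Σnom=-90.560; wc +0.414/-0.414 → slack +1.257/-1.390; half-tol=0.414, Σhalf²=0.468593
  -E: nom -6.900 → Σnom=-97.460; wc +0.225/-0.060 → slack +1.482/-1.450; half-tol=0.143, Σhalf²=0.488900
  +F: nom +11.200 → Σnom=-86.260; wc +0.301/-0.450 → slack +1.783/-1.900; half-tol=0.376, Σhalf²=0.629900
  +G: nom +38.400 → Σnom=-47.860; wc +0.285/-0.220 → slack +2.068/-2.120; half-tol=0.253, Σhalf²=0.693656
  +H: nom +35.300 → Σnom=-12.560; wc +0.190/-0.170 → slack +2.258/-2.290; half-tol=0.180, Σhalf²=0.726056
  -I: nom -11.100 → Σnom=-23.660; wc +0.270/-0.270 → slack +2.528/-2.560; half-tol=0.270, Σhalf²=0.798956
Nominal = -23.660. Worst-case = [-23.660 - 2.560, -23.660 + 2.528] = [-26.220, -21.132]. RSS = √0.798956 = 0.894.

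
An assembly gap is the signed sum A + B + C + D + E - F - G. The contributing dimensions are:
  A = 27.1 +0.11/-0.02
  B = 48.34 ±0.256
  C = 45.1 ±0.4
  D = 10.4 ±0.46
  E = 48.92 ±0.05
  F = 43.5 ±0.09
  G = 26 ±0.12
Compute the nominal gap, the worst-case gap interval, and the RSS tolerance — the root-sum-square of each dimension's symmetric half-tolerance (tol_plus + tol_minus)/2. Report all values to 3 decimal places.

Stack each dimension's contribution:
  +A: nom +27.100 → Σnom=27.100; wc +0.110/-0.020 → slack +0.110/-0.020; half-tol=0.065, Σhalf²=0.004225
  +B: nom +48.340 → Σnom=75.440; wc +0.256/-0.256 → slack +0.366/-0.276; half-tol=0.256, Σhalf²=0.069761
  +C: nom +45.100 → Σnom=120.540; wc +0.400/-0.400 → slack +0.766/-0.676; half-tol=0.400, Σhalf²=0.229761
  +D: nom +10.400 → Σnom=130.940; wc +0.460/-0.460 → slack +1.226/-1.136; half-tol=0.460, Σhalf²=0.441361
  +E: nom +48.920 → Σnom=179.860; wc +0.050/-0.050 → slack +1.276/-1.186; half-tol=0.050, Σhalf²=0.443861
  -F: nom -43.500 → Σnom=136.360; wc +0.090/-0.090 → slack +1.366/-1.276; half-tol=0.090, Σhalf²=0.451961
  -G: nom -26.000 → Σnom=110.360; wc +0.120/-0.120 → slack +1.486/-1.396; half-tol=0.120, Σhalf²=0.466361
Nominal = 110.360. Worst-case = [110.360 - 1.396, 110.360 + 1.486] = [108.964, 111.846]. RSS = √0.466361 = 0.683.

nominal=110.360 wc=[108.964,111.846] rss=0.683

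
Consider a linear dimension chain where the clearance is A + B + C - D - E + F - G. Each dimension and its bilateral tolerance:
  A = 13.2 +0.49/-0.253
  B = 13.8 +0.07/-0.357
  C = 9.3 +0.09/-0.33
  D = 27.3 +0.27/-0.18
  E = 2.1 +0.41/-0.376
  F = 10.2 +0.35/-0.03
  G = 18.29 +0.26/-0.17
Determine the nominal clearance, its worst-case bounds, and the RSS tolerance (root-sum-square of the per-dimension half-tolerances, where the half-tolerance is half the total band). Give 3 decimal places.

Stack each dimension's contribution:
  +A: nom +13.200 → Σnom=13.200; wc +0.490/-0.253 → slack +0.490/-0.253; half-tol=0.371, Σhalf²=0.138012
  +B: nom +13.800 → Σnom=27.000; wc +0.070/-0.357 → slack +0.560/-0.610; half-tol=0.213, Σhalf²=0.183594
  +C: nom +9.300 → Σnom=36.300; wc +0.090/-0.330 → slack +0.650/-0.940; half-tol=0.210, Σhalf²=0.227694
  -D: nom -27.300 → Σnom=9.000; wc +0.180/-0.270 → slack +0.830/-1.210; half-tol=0.225, Σhalf²=0.278319
  -E: nom -2.100 → Σnom=6.900; wc +0.376/-0.410 → slack +1.206/-1.620; half-tol=0.393, Σhalf²=0.432769
  +F: nom +10.200 → Σnom=17.100; wc +0.350/-0.030 → slack +1.556/-1.650; half-tol=0.190, Σhalf²=0.468869
  -G: nom -18.290 → Σnom=-1.190; wc +0.170/-0.260 → slack +1.726/-1.910; half-tol=0.215, Σhalf²=0.515093
Nominal = -1.190. Worst-case = [-1.190 - 1.910, -1.190 + 1.726] = [-3.100, 0.536]. RSS = √0.515093 = 0.718.

nominal=-1.190 wc=[-3.100,0.536] rss=0.718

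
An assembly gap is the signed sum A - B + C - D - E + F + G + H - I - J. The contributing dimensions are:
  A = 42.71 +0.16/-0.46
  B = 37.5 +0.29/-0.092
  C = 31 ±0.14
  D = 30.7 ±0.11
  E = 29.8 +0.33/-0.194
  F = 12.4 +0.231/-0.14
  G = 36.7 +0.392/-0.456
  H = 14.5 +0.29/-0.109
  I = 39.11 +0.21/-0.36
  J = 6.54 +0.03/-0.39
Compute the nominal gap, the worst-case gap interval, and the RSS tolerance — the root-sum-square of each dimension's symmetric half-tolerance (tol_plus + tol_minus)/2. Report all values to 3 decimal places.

nominal=-6.340 wc=[-8.615,-3.981] rss=0.782

Stack each dimension's contribution:
  +A: nom +42.710 → Σnom=42.710; wc +0.160/-0.460 → slack +0.160/-0.460; half-tol=0.310, Σhalf²=0.096100
  -B: nom -37.500 → Σnom=5.210; wc +0.092/-0.290 → slack +0.252/-0.750; half-tol=0.191, Σhalf²=0.132581
  +C: nom +31.000 → Σnom=36.210; wc +0.140/-0.140 → slack +0.392/-0.890; half-tol=0.140, Σhalf²=0.152181
  -D: nom -30.700 → Σnom=5.510; wc +0.110/-0.110 → slack +0.502/-1.000; half-tol=0.110, Σhalf²=0.164281
  -E: nom -29.800 → Σnom=-24.290; wc +0.194/-0.330 → slack +0.696/-1.330; half-tol=0.262, Σhalf²=0.232925
  +F: nom +12.400 → Σnom=-11.890; wc +0.231/-0.140 → slack +0.927/-1.470; half-tol=0.185, Σhalf²=0.267335
  +G: nom +36.700 → Σnom=24.810; wc +0.392/-0.456 → slack +1.319/-1.926; half-tol=0.424, Σhalf²=0.447111
  +H: nom +14.500 → Σnom=39.310; wc +0.290/-0.109 → slack +1.609/-2.035; half-tol=0.199, Σhalf²=0.486912
  -I: nom -39.110 → Σnom=0.200; wc +0.360/-0.210 → slack +1.969/-2.245; half-tol=0.285, Σhalf²=0.568137
  -J: nom -6.540 → Σnom=-6.340; wc +0.390/-0.030 → slack +2.359/-2.275; half-tol=0.210, Σhalf²=0.612237
Nominal = -6.340. Worst-case = [-6.340 - 2.275, -6.340 + 2.359] = [-8.615, -3.981]. RSS = √0.612237 = 0.782.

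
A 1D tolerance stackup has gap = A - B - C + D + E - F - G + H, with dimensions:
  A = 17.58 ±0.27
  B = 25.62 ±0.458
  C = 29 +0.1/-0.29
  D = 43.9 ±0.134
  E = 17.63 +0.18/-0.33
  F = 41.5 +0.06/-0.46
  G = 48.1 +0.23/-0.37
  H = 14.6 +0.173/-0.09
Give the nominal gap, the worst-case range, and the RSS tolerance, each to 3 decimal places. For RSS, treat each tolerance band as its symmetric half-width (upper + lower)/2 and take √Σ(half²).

Stack each dimension's contribution:
  +A: nom +17.580 → Σnom=17.580; wc +0.270/-0.270 → slack +0.270/-0.270; half-tol=0.270, Σhalf²=0.072900
  -B: nom -25.620 → Σnom=-8.040; wc +0.458/-0.458 → slack +0.728/-0.728; half-tol=0.458, Σhalf²=0.282664
  -C: nom -29.000 → Σnom=-37.040; wc +0.290/-0.100 → slack +1.018/-0.828; half-tol=0.195, Σhalf²=0.320689
  +D: nom +43.900 → Σnom=6.860; wc +0.134/-0.134 → slack +1.152/-0.962; half-tol=0.134, Σhalf²=0.338645
  +E: nom +17.630 → Σnom=24.490; wc +0.180/-0.330 → slack +1.332/-1.292; half-tol=0.255, Σhalf²=0.403670
  -F: nom -41.500 → Σnom=-17.010; wc +0.460/-0.060 → slack +1.792/-1.352; half-tol=0.260, Σhalf²=0.471270
  -G: nom -48.100 → Σnom=-65.110; wc +0.370/-0.230 → slack +2.162/-1.582; half-tol=0.300, Σhalf²=0.561270
  +H: nom +14.600 → Σnom=-50.510; wc +0.173/-0.090 → slack +2.335/-1.672; half-tol=0.132, Σhalf²=0.578562
Nominal = -50.510. Worst-case = [-50.510 - 1.672, -50.510 + 2.335] = [-52.182, -48.175]. RSS = √0.578562 = 0.761.

nominal=-50.510 wc=[-52.182,-48.175] rss=0.761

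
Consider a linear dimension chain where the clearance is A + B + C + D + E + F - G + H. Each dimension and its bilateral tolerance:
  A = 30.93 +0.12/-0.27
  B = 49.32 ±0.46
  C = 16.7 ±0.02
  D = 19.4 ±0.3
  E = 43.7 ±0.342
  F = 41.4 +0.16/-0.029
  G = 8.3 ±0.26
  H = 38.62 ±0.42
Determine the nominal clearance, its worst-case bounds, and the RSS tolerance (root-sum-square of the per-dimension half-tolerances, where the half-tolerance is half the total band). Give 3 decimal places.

nominal=231.770 wc=[229.669,233.852] rss=0.843

Stack each dimension's contribution:
  +A: nom +30.930 → Σnom=30.930; wc +0.120/-0.270 → slack +0.120/-0.270; half-tol=0.195, Σhalf²=0.038025
  +B: nom +49.320 → Σnom=80.250; wc +0.460/-0.460 → slack +0.580/-0.730; half-tol=0.460, Σhalf²=0.249625
  +C: nom +16.700 → Σnom=96.950; wc +0.020/-0.020 → slack +0.600/-0.750; half-tol=0.020, Σhalf²=0.250025
  +D: nom +19.400 → Σnom=116.350; wc +0.300/-0.300 → slack +0.900/-1.050; half-tol=0.300, Σhalf²=0.340025
  +E: nom +43.700 → Σnom=160.050; wc +0.342/-0.342 → slack +1.242/-1.392; half-tol=0.342, Σhalf²=0.456989
  +F: nom +41.400 → Σnom=201.450; wc +0.160/-0.029 → slack +1.402/-1.421; half-tol=0.095, Σhalf²=0.465919
  -G: nom -8.300 → Σnom=193.150; wc +0.260/-0.260 → slack +1.662/-1.681; half-tol=0.260, Σhalf²=0.533519
  +H: nom +38.620 → Σnom=231.770; wc +0.420/-0.420 → slack +2.082/-2.101; half-tol=0.420, Σhalf²=0.709919
Nominal = 231.770. Worst-case = [231.770 - 2.101, 231.770 + 2.082] = [229.669, 233.852]. RSS = √0.709919 = 0.843.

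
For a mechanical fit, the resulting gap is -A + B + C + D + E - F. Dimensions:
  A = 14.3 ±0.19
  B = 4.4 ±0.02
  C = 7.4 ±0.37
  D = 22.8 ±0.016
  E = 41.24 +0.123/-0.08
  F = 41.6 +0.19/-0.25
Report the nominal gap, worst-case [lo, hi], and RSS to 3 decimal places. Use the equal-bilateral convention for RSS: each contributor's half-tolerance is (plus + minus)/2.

nominal=19.940 wc=[19.074,20.909] rss=0.482

Stack each dimension's contribution:
  -A: nom -14.300 → Σnom=-14.300; wc +0.190/-0.190 → slack +0.190/-0.190; half-tol=0.190, Σhalf²=0.036100
  +B: nom +4.400 → Σnom=-9.900; wc +0.020/-0.020 → slack +0.210/-0.210; half-tol=0.020, Σhalf²=0.036500
  +C: nom +7.400 → Σnom=-2.500; wc +0.370/-0.370 → slack +0.580/-0.580; half-tol=0.370, Σhalf²=0.173400
  +D: nom +22.800 → Σnom=20.300; wc +0.016/-0.016 → slack +0.596/-0.596; half-tol=0.016, Σhalf²=0.173656
  +E: nom +41.240 → Σnom=61.540; wc +0.123/-0.080 → slack +0.719/-0.676; half-tol=0.102, Σhalf²=0.183958
  -F: nom -41.600 → Σnom=19.940; wc +0.250/-0.190 → slack +0.969/-0.866; half-tol=0.220, Σhalf²=0.232358
Nominal = 19.940. Worst-case = [19.940 - 0.866, 19.940 + 0.969] = [19.074, 20.909]. RSS = √0.232358 = 0.482.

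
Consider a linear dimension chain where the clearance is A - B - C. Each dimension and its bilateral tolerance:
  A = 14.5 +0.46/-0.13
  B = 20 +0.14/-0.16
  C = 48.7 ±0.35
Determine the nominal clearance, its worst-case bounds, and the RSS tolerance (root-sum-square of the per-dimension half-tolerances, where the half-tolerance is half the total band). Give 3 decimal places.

nominal=-54.200 wc=[-54.820,-53.230] rss=0.482

Stack each dimension's contribution:
  +A: nom +14.500 → Σnom=14.500; wc +0.460/-0.130 → slack +0.460/-0.130; half-tol=0.295, Σhalf²=0.087025
  -B: nom -20.000 → Σnom=-5.500; wc +0.160/-0.140 → slack +0.620/-0.270; half-tol=0.150, Σhalf²=0.109525
  -C: nom -48.700 → Σnom=-54.200; wc +0.350/-0.350 → slack +0.970/-0.620; half-tol=0.350, Σhalf²=0.232025
Nominal = -54.200. Worst-case = [-54.200 - 0.620, -54.200 + 0.970] = [-54.820, -53.230]. RSS = √0.232025 = 0.482.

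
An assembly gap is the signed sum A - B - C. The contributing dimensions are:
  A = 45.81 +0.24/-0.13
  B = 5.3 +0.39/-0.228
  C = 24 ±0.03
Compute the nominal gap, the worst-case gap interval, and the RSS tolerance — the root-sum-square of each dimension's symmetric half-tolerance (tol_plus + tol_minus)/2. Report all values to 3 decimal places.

nominal=16.510 wc=[15.960,17.008] rss=0.361

Stack each dimension's contribution:
  +A: nom +45.810 → Σnom=45.810; wc +0.240/-0.130 → slack +0.240/-0.130; half-tol=0.185, Σhalf²=0.034225
  -B: nom -5.300 → Σnom=40.510; wc +0.228/-0.390 → slack +0.468/-0.520; half-tol=0.309, Σhalf²=0.129706
  -C: nom -24.000 → Σnom=16.510; wc +0.030/-0.030 → slack +0.498/-0.550; half-tol=0.030, Σhalf²=0.130606
Nominal = 16.510. Worst-case = [16.510 - 0.550, 16.510 + 0.498] = [15.960, 17.008]. RSS = √0.130606 = 0.361.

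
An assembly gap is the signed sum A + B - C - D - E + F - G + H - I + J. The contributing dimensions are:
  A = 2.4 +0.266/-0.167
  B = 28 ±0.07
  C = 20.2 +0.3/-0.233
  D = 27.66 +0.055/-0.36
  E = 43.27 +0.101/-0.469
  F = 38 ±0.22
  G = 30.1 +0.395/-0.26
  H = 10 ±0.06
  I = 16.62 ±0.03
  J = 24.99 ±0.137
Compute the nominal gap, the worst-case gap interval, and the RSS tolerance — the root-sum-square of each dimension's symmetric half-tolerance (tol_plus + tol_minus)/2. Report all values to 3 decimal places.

Stack each dimension's contribution:
  +A: nom +2.400 → Σnom=2.400; wc +0.266/-0.167 → slack +0.266/-0.167; half-tol=0.217, Σhalf²=0.046872
  +B: nom +28.000 → Σnom=30.400; wc +0.070/-0.070 → slack +0.336/-0.237; half-tol=0.070, Σhalf²=0.051772
  -C: nom -20.200 → Σnom=10.200; wc +0.233/-0.300 → slack +0.569/-0.537; half-tol=0.267, Σhalf²=0.122795
  -D: nom -27.660 → Σnom=-17.460; wc +0.360/-0.055 → slack +0.929/-0.592; half-tol=0.207, Σhalf²=0.165851
  -E: nom -43.270 → Σnom=-60.730; wc +0.469/-0.101 → slack +1.398/-0.693; half-tol=0.285, Σhalf²=0.247076
  +F: nom +38.000 → Σnom=-22.730; wc +0.220/-0.220 → slack +1.618/-0.913; half-tol=0.220, Σhalf²=0.295476
  -G: nom -30.100 → Σnom=-52.830; wc +0.260/-0.395 → slack +1.878/-1.308; half-tol=0.328, Σhalf²=0.402732
  +H: nom +10.000 → Σnom=-42.830; wc +0.060/-0.060 → slack +1.938/-1.368; half-tol=0.060, Σhalf²=0.406332
  -I: nom -16.620 → Σnom=-59.450; wc +0.030/-0.030 → slack +1.968/-1.398; half-tol=0.030, Σhalf²=0.407232
  +J: nom +24.990 → Σnom=-34.460; wc +0.137/-0.137 → slack +2.105/-1.535; half-tol=0.137, Σhalf²=0.426001
Nominal = -34.460. Worst-case = [-34.460 - 1.535, -34.460 + 2.105] = [-35.995, -32.355]. RSS = √0.426001 = 0.653.

nominal=-34.460 wc=[-35.995,-32.355] rss=0.653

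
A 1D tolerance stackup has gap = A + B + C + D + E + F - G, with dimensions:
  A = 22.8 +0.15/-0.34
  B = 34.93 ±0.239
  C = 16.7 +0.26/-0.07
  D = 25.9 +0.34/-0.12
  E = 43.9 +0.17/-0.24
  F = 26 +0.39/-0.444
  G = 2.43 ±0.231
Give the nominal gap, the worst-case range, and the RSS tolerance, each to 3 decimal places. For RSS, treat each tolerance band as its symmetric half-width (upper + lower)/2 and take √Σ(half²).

nominal=167.800 wc=[166.116,169.580] rss=0.683

Stack each dimension's contribution:
  +A: nom +22.800 → Σnom=22.800; wc +0.150/-0.340 → slack +0.150/-0.340; half-tol=0.245, Σhalf²=0.060025
  +B: nom +34.930 → Σnom=57.730; wc +0.239/-0.239 → slack +0.389/-0.579; half-tol=0.239, Σhalf²=0.117146
  +C: nom +16.700 → Σnom=74.430; wc +0.260/-0.070 → slack +0.649/-0.649; half-tol=0.165, Σhalf²=0.144371
  +D: nom +25.900 → Σnom=100.330; wc +0.340/-0.120 → slack +0.989/-0.769; half-tol=0.230, Σhalf²=0.197271
  +E: nom +43.900 → Σnom=144.230; wc +0.170/-0.240 → slack +1.159/-1.009; half-tol=0.205, Σhalf²=0.239296
  +F: nom +26.000 → Σnom=170.230; wc +0.390/-0.444 → slack +1.549/-1.453; half-tol=0.417, Σhalf²=0.413185
  -G: nom -2.430 → Σnom=167.800; wc +0.231/-0.231 → slack +1.780/-1.684; half-tol=0.231, Σhalf²=0.466546
Nominal = 167.800. Worst-case = [167.800 - 1.684, 167.800 + 1.780] = [166.116, 169.580]. RSS = √0.466546 = 0.683.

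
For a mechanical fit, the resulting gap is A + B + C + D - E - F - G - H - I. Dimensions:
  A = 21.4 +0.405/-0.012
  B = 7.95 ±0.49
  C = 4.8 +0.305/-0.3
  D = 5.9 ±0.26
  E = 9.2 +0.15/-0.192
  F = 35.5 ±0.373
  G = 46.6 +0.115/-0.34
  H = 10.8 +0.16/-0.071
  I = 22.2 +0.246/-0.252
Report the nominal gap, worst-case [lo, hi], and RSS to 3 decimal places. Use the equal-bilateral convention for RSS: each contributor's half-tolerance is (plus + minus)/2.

nominal=-84.250 wc=[-86.356,-81.562] rss=0.859

Stack each dimension's contribution:
  +A: nom +21.400 → Σnom=21.400; wc +0.405/-0.012 → slack +0.405/-0.012; half-tol=0.209, Σhalf²=0.043472
  +B: nom +7.950 → Σnom=29.350; wc +0.490/-0.490 → slack +0.895/-0.502; half-tol=0.490, Σhalf²=0.283572
  +C: nom +4.800 → Σnom=34.150; wc +0.305/-0.300 → slack +1.200/-0.802; half-tol=0.302, Σhalf²=0.375078
  +D: nom +5.900 → Σnom=40.050; wc +0.260/-0.260 → slack +1.460/-1.062; half-tol=0.260, Σhalf²=0.442678
  -E: nom -9.200 → Σnom=30.850; wc +0.192/-0.150 → slack +1.652/-1.212; half-tol=0.171, Σhalf²=0.471919
  -F: nom -35.500 → Σnom=-4.650; wc +0.373/-0.373 → slack +2.025/-1.585; half-tol=0.373, Σhalf²=0.611048
  -G: nom -46.600 → Σnom=-51.250; wc +0.340/-0.115 → slack +2.365/-1.700; half-tol=0.228, Σhalf²=0.662805
  -H: nom -10.800 → Σnom=-62.050; wc +0.071/-0.160 → slack +2.436/-1.860; half-tol=0.115, Σhalf²=0.676145
  -I: nom -22.200 → Σnom=-84.250; wc +0.252/-0.246 → slack +2.688/-2.106; half-tol=0.249, Σhalf²=0.738146
Nominal = -84.250. Worst-case = [-84.250 - 2.106, -84.250 + 2.688] = [-86.356, -81.562]. RSS = √0.738146 = 0.859.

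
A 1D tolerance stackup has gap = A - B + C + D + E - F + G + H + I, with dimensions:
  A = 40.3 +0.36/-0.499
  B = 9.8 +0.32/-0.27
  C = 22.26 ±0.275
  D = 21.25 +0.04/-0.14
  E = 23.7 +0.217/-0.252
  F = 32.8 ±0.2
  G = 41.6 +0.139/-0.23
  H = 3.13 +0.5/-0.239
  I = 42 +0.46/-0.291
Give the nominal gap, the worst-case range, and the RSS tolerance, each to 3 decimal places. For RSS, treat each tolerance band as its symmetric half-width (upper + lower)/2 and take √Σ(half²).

nominal=151.640 wc=[149.194,154.101] rss=0.873

Stack each dimension's contribution:
  +A: nom +40.300 → Σnom=40.300; wc +0.360/-0.499 → slack +0.360/-0.499; half-tol=0.429, Σhalf²=0.184470
  -B: nom -9.800 → Σnom=30.500; wc +0.270/-0.320 → slack +0.630/-0.819; half-tol=0.295, Σhalf²=0.271495
  +C: nom +22.260 → Σnom=52.760; wc +0.275/-0.275 → slack +0.905/-1.094; half-tol=0.275, Σhalf²=0.347120
  +D: nom +21.250 → Σnom=74.010; wc +0.040/-0.140 → slack +0.945/-1.234; half-tol=0.090, Σhalf²=0.355220
  +E: nom +23.700 → Σnom=97.710; wc +0.217/-0.252 → slack +1.162/-1.486; half-tol=0.234, Σhalf²=0.410211
  -F: nom -32.800 → Σnom=64.910; wc +0.200/-0.200 → slack +1.362/-1.686; half-tol=0.200, Σhalf²=0.450211
  +G: nom +41.600 → Σnom=106.510; wc +0.139/-0.230 → slack +1.501/-1.916; half-tol=0.184, Σhalf²=0.484251
  +H: nom +3.130 → Σnom=109.640; wc +0.500/-0.239 → slack +2.001/-2.155; half-tol=0.369, Σhalf²=0.620781
  +I: nom +42.000 → Σnom=151.640; wc +0.460/-0.291 → slack +2.461/-2.446; half-tol=0.376, Σhalf²=0.761781
Nominal = 151.640. Worst-case = [151.640 - 2.446, 151.640 + 2.461] = [149.194, 154.101]. RSS = √0.761781 = 0.873.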